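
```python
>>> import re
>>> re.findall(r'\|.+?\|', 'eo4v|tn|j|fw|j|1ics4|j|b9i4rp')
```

['|tn|', '|fw|', '|1ics4|']

With the lazy modifier that quantifier settles for the fewest repetitions that let the rest of the pattern succeed (the atoms after it are unaffected and can still be greedy).
`findall` yields the raw match text (3 of them) because the pattern has no groups.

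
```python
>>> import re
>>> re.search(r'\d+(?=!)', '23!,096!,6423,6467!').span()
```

(0, 2)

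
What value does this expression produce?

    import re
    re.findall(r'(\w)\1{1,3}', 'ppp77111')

['p', '7', '1']

The backreference `\1` re-matches whatever the first group consumed, character for character.
Walking the string: at [0:3] match 'ppp', group 1 = 'p'; at [3:5] match '77', group 1 = '7'; at [5:8] match '111', group 1 = '1'.
Because there's exactly one group, `findall` drops the full match and keeps group 1 from each hit.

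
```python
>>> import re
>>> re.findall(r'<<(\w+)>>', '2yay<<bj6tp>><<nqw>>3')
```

['bj6tp', 'nqw']

Matches: at [4:13] match '<<bj6tp>>', group 1 = 'bj6tp'; at [13:20] match '<<nqw>>', group 1 = 'nqw'.
One capturing group, so `findall` returns just the captured substring from each match — 2 in all.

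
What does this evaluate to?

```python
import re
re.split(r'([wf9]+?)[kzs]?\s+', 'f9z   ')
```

['', 'f9', '']

This matches one or more of one of [wf9] (lazy) (captured); then optionally one of [kzs], then one or more of whitespace.
Matches to split on: at [0:6] → 'f9z   '.
The group in the pattern means `split` returns the separators' captures alongside the pieces.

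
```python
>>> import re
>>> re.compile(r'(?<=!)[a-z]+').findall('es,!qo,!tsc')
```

The lookaround is zero-width — it requires the adjacent text to match without consuming it, so the asserted text isn't part of the match.
Scanning left to right: at [4:6] → 'qo'; at [8:11] → 'tsc'.
No capturing groups, so `findall` returns the 2 full match strings.

['qo', 'tsc']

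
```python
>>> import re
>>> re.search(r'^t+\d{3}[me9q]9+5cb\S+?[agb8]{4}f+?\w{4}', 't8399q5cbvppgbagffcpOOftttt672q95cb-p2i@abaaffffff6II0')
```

Here nothing in the string fits, so the call returns None.

None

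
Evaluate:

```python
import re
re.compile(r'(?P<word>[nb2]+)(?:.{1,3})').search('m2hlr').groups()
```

The match spans [1:5] → '2hlr'.
Captured: group 1 = '2'.

('2',)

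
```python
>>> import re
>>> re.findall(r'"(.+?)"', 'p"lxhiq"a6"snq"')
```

`findall` collects group 1 from each match (2 total).

['lxhiq', 'snq']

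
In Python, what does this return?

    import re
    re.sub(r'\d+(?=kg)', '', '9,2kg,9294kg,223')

Lookahead/lookbehind check context without consuming it, so the matched span excludes the asserted characters.
Matches: at [2:3] → '2'; at [6:10] → '9294'.
`sub` substitutes '' at each match site.

'9,kg,kg,223'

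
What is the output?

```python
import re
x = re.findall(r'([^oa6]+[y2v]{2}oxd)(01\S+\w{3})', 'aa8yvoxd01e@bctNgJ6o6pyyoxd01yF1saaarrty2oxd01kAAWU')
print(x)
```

`findall` packs the 2 group values into a tuple for every match.

[('8yvoxd', '01e@bctNgJ6o6pyyoxd01yF1saaarrty2oxd01kAAWU')]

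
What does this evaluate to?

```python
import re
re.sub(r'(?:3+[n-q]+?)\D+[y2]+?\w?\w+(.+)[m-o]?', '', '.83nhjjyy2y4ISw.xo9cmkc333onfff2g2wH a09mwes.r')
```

'.8'

`sub` substitutes '' at each match site.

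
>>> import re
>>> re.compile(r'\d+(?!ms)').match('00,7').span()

(0, 2)

A negative assertion filters positions out without eating any characters.
`re.match` only tries the pattern at the start of the string.
The match spans [0:2] → '00'.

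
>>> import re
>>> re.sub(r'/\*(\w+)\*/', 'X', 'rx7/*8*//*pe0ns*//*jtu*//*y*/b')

'rx7XXXXb'

Matches: at [3:8] → '/*8*/'; at [8:17] → '/*pe0ns*/'; at [17:24] → '/*jtu*/'; at [24:29] → '/*y*/'.
Every occurrence is swapped for 'X'.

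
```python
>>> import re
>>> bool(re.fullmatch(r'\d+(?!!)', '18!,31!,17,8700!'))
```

False

The negative lookaround is zero-width — it rules out positions where the adjacent text would match, without consuming anything.
`re.fullmatch` requires the pattern to consume the entire string.
Here the pattern can't cover the whole string, so the call returns None, and `bool(None)` is False.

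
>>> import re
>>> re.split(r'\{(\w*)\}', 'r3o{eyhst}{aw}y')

['r3o', 'eyhst', '', 'aw', 'y']

With a capturing group present, the delimiter's captured portion is kept in the result list.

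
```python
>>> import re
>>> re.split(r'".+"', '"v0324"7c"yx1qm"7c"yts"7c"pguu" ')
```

['', ' ']

The string is cut at each match, leaving 2 pieces.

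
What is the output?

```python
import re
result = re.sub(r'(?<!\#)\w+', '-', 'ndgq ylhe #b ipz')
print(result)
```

`(?!…)`/`(?<!…)` only lets a position through if the neighbouring text does NOT match; no characters are consumed.
Matches: at [0:4] → 'ndgq'; at [5:9] → 'ylhe'; at [13:16] → 'ipz'.
`sub` substitutes '-' at each match site.

- - #b -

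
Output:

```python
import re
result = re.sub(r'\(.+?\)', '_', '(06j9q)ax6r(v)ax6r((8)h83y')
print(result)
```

_ax6r_ax6r_h83y

Matches: at [0:7] → '(06j9q)'; at [11:14] → '(v)'; at [18:22] → '((8)'.
Each match is replaced by '_'.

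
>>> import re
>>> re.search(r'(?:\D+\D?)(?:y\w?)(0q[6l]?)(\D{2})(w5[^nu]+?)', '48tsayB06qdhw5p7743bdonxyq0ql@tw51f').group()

'bdonxyq0ql@tw51'

This matches one or more of a non-digit, then optionally a non-digit (non-capturing group); then the literal 'y', then optionally a word character (non-capturing group); then the literal '0q', then optionally one of [6l] (captured); then exactly 2 of a non-digit (captured); then the literal 'w5', then one or more of any character except [nu] (lazy) (captured).
Lazy quantifiers expand one character at a time until the remainder of the pattern can match.
Unlike `match`, `search` isn't anchored — it looks for the pattern anywhere in the string.
The match spans [19:34] → 'bdonxyq0ql@tw51'.
Captured: group 1 = '0ql', group 2 = '@t', group 3 = 'w51'.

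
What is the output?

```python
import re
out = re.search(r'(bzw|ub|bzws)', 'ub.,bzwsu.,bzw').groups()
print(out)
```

`re.search` scans for the first position where the pattern succeeds.
The match spans [0:2] → 'ub'.
Captured: group 1 = 'ub'.

('ub',)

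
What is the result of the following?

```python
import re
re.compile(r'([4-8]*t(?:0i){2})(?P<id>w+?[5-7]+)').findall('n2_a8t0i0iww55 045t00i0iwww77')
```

This matches zero or more of a character in [4-8], then the literal 't', then the literal '0i' repeated 2 times (captured); then one or more of the literal 'w' (lazy), then one or more of a character in [5-7] (captured as 'id').
Matches: at [4:14] match '8t0i0iww55', groups = ('8t0i0i', 'ww55').
2 groups means the one result is a tuple of 2 captured strings — 1 here.

[('8t0i0i', 'ww55')]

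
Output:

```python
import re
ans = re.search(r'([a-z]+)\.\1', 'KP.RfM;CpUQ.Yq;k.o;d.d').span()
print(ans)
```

(19, 22)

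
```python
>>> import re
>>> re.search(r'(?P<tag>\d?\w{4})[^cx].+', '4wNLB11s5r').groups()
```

This matches optionally a digit, then exactly 4 of a word character (captured as 'tag'); then any character except [cx], then one or more of any character.
Unlike `match`, `search` isn't anchored — it looks for the pattern anywhere in the string.
The match spans [0:10] → '4wNLB11s5r'.
Captured: group 1 = '4wNLB'.

('4wNLB',)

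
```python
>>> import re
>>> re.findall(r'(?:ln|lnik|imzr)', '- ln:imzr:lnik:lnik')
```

`|` is ordered: at each position the engine commits to the first alternative that works.
Walking the string: at [2:4] → 'ln'; at [5:9] → 'imzr'; at [10:12] → 'ln'; at [15:17] → 'ln'.
`findall` yields the raw match text (4 of them) because the pattern has no groups.

['ln', 'imzr', 'ln', 'ln']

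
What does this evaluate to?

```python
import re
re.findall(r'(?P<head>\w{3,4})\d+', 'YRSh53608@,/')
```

['YRSh']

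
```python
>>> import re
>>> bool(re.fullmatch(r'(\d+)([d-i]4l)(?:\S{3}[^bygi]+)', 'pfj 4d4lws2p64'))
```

`re.fullmatch` is like wrapping the pattern in `^…$` (in single-line mode).
Here the string isn't matched end-to-end, so the call returns None, and `bool(None)` is False.

False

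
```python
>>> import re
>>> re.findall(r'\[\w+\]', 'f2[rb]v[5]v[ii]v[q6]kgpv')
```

Matches: at [2:6] → '[rb]'; at [7:10] → '[5]'; at [11:15] → '[ii]'; at [16:20] → '[q6]'.
No capturing groups, so `findall` returns the 4 full match strings.

['[rb]', '[5]', '[ii]', '[q6]']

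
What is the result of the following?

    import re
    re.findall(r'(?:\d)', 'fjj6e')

['6']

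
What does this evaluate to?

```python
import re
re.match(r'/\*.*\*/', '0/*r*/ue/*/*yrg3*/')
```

None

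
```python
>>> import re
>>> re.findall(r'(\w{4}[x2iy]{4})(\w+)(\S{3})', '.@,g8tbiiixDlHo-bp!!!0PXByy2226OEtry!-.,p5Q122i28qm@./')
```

This matches exactly 4 of a word character, then exactly 4 of one of [x2iy] (captured); then one or more of a word character (captured); then exactly 3 of a non-whitespace character (captured).
Matches: at [3:18] match 'g8tbiiixDlHo-bp', groups = ('g8tbiiix', 'DlHo', '-bp'); at [21:39] match '0PXByy2226OEtry!-.', groups = ('0PXByy22', '26OEtry', '!-.'); at [40:54] match 'p5Q122i28qm@./', groups = ('p5Q122i2', '8qm', '@./').
3 groups means each result is a tuple of 3 captured strings — 3 here.

[('g8tbiiix', 'DlHo', '-bp'), ('0PXByy22', '26OEtry', '!-.'), ('p5Q122i2', '8qm', '@./')]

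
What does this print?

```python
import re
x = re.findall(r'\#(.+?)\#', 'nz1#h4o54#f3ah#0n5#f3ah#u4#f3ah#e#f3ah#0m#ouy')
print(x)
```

['h4o54', '0n5', 'u4', 'e', '0m']

A `+?`/`*?`/`{m,n}?` starts at its minimum and grows only as far as needed for what follows to match.
`findall` collects group 1 from each match (5 total).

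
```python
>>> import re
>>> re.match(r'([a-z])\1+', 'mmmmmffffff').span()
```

(0, 5)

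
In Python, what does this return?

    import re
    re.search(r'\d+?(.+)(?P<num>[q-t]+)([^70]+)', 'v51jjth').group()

'51jjth'

The match spans [1:7] → '51jjth'.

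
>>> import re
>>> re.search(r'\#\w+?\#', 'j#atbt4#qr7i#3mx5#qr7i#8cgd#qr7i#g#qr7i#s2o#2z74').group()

'#atbt4#'

The match spans [1:8] → '#atbt4#'.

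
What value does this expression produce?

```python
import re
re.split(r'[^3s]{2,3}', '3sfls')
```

This matches 2 to 3 of any character except [3s].
`split` removes every match and returns the 2 fragments in between.

['3s', 's']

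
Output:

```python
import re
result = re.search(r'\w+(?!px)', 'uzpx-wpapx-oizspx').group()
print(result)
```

uzpx

Because the assertion is negative and zero-width, positions next to the forbidden text are skipped.
`re.search` tries every starting position until one works.
The match spans [0:4] → 'uzpx'.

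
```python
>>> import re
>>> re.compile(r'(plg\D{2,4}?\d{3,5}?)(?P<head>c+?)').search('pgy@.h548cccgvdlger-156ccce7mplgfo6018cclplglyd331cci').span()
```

(29, 39)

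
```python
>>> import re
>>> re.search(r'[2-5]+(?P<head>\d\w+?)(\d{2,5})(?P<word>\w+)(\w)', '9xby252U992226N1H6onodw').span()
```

(4, 23)

The pattern matches one or more of a character in [2-5]; then a digit, then one or more of a word character (lazy) (captured as 'head'); then 2 to 5 of a digit (captured); then one or more of a word character (captured as 'word'); then a word character (captured).
Unlike `match`, `search` isn't anchored — it looks for the pattern anywhere in the string.
The match spans [4:23] → '252U992226N1H6onodw'.
Captured: group 1 = '2U', group 2 = '99222', group 3 = '6N1H6onod', group 4 = 'w'.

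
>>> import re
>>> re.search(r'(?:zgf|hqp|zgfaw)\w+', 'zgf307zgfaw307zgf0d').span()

(0, 19)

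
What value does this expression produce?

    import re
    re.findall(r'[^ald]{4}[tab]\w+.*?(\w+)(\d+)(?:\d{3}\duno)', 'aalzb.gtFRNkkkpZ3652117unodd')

Pattern: exactly 4 of any character except [ald], then one of [tab]; then one or more of a word character, then zero or more of any character (lazy); then one or more of a word character (captured); then one or more of a digit (captured); then exactly 3 of a digit, then a digit, then the literal 'uno' (non-capturing group).
`findall` packs the 2 group values into a tuple for every match.

[('6', '5')]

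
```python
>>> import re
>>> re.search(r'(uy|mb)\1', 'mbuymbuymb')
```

None

`\1` has to match the exact text group 1 already captured.
Here nothing in the string fits, so the call returns None.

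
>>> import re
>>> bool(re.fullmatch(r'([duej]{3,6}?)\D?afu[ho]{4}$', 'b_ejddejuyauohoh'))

False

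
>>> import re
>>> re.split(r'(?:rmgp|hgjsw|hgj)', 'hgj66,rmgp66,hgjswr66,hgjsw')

Alternation tries branches left to right and keeps the first one that lets the overall match succeed at that position.
`split` removes every match and returns the 5 fragments in between.

['', '66,', '66,', 'r66,', '']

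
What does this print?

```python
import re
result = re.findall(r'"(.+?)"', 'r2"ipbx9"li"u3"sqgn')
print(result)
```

The `?` after the quantifier makes it lazy — it takes as little as possible before letting the rest of the pattern try.
Matches: at [2:9] match '"ipbx9"', group 1 = 'ipbx9'; at [11:15] match '"u3"', group 1 = 'u3'.
One capturing group, so `findall` returns just the captured substring from each match — 2 in all.

['ipbx9', 'u3']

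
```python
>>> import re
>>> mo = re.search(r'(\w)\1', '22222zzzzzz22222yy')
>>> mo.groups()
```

('2',)

The match spans [0:2] → '22'.
Captured: group 1 = '2'.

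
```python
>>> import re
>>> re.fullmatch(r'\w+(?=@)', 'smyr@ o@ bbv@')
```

None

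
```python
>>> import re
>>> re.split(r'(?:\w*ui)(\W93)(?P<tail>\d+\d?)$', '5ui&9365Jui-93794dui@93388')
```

The pattern matches zero or more of a word character, then the literal 'ui' (non-capturing group); then a non-word character, then the literal '93' (captured); then one or more of a digit, then optionally a digit (captured as 'tail'); then anchored at the end.
Because the pattern has a capturing group, `split` also inserts each captured text between the pieces.

['5ui&9365Jui-', '@93', '388', '']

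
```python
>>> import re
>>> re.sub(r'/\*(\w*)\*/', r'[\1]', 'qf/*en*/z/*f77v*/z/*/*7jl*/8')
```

'qf[en]z[f77v]z/*[7jl]8'

`\1` in the replacement pulls in group 1's text for each match.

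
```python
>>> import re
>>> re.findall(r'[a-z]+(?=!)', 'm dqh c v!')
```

['v']

Because the assertion is zero-width, the text it checks is not consumed and won't appear in the result.
`findall` yields the raw match text (1 of them) because the pattern has no groups.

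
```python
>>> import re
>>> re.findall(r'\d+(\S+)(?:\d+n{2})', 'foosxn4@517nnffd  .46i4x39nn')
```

['@51', 'i4x3']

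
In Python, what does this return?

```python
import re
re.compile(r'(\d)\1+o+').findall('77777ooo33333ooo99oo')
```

A backreference is literal: `\1` must see the identical characters the first group matched.
Scanning left to right: at [0:8] match '77777ooo', group 1 = '7'; at [8:16] match '33333ooo', group 1 = '3'; at [16:20] match '99oo', group 1 = '9'.
Because there's exactly one group, `findall` drops the full match and keeps group 1 from each hit.

['7', '3', '9']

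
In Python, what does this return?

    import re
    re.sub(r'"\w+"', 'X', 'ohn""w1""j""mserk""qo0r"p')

'ohn"XXXXp'

Matches: at [4:8] → '"w1"'; at [8:11] → '"j"'; at [11:18] → '"mserk"'; at [18:24] → '"qo0r"'.
Each match is replaced by 'X'.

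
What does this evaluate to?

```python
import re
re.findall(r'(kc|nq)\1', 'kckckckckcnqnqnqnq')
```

['kc', 'kc', 'nq', 'nq']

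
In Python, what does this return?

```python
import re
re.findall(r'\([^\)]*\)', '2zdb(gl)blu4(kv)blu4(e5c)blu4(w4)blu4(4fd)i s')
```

['(gl)', '(kv)', '(e5c)', '(w4)', '(4fd)']

Since nothing is captured, `findall` lists the 5 matched substrings directly.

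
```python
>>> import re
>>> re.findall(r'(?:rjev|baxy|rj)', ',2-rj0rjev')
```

Alternation isn't longest-match — the leftmost alternative that fits at this position is chosen.
Matches: at [3:5] → 'rj'; at [6:10] → 'rjev'.
No capturing groups, so `findall` returns the 2 full match strings.

['rj', 'rjev']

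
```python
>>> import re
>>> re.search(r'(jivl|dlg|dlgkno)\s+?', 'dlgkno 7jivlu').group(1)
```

'dlgkno'

Unlike `match`, `search` isn't anchored — it looks for the pattern anywhere in the string.
The match spans [0:7] → 'dlgkno '.
Captured: group 1 = 'dlgkno'.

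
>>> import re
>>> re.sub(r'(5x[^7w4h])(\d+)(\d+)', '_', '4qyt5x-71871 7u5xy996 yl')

'4qyt_ 7u_ yl'

Pattern: the literal '5x', then any character except [7w4h] (captured); then one or more of a digit (captured); then one or more of a digit (captured).
Matches: at [4:12] → '5x-71871'; at [15:21] → '5xy996'.
Every occurrence is swapped for '_'.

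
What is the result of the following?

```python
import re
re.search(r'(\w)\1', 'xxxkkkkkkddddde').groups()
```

('x',)

The match spans [0:2] → 'xx'.
Captured: group 1 = 'x'.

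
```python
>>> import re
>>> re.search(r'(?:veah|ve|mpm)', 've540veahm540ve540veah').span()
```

(0, 2)

`re.search` tries every starting position until one works.
The match spans [0:2] → 've'.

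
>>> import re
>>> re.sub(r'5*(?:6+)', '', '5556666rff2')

Each match is replaced by ''.

'rff2'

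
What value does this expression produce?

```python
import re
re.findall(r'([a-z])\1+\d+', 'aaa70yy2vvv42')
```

['a', 'y', 'v']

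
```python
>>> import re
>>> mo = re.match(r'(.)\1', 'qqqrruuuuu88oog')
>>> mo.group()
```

'qq'

A backreference is literal: `\1` must see the identical characters the first group matched.
`match` is anchored at position 0; if the pattern doesn't fit there, it returns None.
The match spans [0:2] → 'qq'.
Captured: group 1 = 'q'.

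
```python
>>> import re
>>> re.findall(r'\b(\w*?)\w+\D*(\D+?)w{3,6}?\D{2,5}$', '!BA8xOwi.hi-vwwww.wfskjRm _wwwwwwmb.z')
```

[('', 'w')]

Pattern: a word boundary (`\b`, zero-width); then zero or more of a word character (lazy) (captured); then one or more of a word character, then zero or more of a non-digit; then one or more of a non-digit (lazy) (captured); then 3 to 6 of the literal 'w' (lazy), then 2 to 5 of a non-digit; then anchored at the end.
Because the quantifier is non-greedy, it stops expanding at the earliest point where the rest of the pattern can succeed.
Scanning left to right: at [1:37] match 'BA8xOwi.hi-vwwww.wfskjRm _wwwwwwmb.z', groups = ('', 'w').
`findall` packs the 2 group values into a tuple for every match.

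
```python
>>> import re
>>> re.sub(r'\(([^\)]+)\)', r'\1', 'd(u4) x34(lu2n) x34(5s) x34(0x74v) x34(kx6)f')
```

The replacement refers to a captured group, so each match is rewritten using its own captured text.

'du4 x34lu2n x345s x340x74v x34kx6f'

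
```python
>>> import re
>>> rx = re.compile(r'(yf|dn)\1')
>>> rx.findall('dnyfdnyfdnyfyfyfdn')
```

['yf']

`\1` is not a pattern — it's the concrete string captured by group 1, re-applied verbatim.
One capturing group, so `findall` returns just the captured substring from the one match — 1 in all.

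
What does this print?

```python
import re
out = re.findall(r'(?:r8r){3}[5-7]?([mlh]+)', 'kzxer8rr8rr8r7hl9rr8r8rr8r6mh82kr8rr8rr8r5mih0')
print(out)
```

['hl', 'm']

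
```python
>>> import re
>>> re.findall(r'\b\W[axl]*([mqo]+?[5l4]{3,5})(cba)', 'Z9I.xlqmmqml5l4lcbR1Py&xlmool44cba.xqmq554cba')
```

This matches a word boundary (`\b`, zero-width); then a non-word character, then zero or more of one of [axl]; then one or more of one of [mqo] (lazy), then 3 to 5 of one of [5l4] (captured); then a literal 'c', then the literal 'ba' (captured).
With 2 capturing groups, `findall` returns a 2-tuple per match.

[('mool44', 'cba'), ('qmq554', 'cba')]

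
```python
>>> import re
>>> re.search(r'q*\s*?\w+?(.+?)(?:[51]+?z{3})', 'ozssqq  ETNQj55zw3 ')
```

None

The pattern matches zero or more of the literal 'q', then zero or more of whitespace (lazy), then one or more of a word character (lazy); then one or more of any character (lazy) (captured); then one or more of one of [51] (lazy), then exactly 3 of the literal 'z' (non-capturing group).
Here the pattern never matches, so the call returns None.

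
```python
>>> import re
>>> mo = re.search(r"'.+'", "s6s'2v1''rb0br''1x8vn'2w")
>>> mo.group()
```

"'2v1''rb0br''1x8vn'"

The match spans [3:22] → "'2v1''rb0br''1x8vn'".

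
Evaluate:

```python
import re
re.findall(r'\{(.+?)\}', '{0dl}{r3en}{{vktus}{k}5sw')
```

['0dl', 'r3en', '{vktus', 'k']

The `?` after the quantifier makes it lazy — it takes as little as possible before letting the rest of the pattern try.
Matches: at [0:5] match '{0dl}', group 1 = '0dl'; at [5:11] match '{r3en}', group 1 = 'r3en'; at [11:19] match '{{vktus}', group 1 = '{vktus'; at [19:22] match '{k}', group 1 = 'k'.
With a single group, `findall` returns only what that group captured — 4 items.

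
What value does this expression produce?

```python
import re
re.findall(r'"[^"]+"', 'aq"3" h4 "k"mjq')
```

['"3"', '"k"']

Since nothing is captured, `findall` lists the 2 matched substrings directly.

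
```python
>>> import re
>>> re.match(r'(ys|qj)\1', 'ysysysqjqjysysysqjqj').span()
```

(0, 4)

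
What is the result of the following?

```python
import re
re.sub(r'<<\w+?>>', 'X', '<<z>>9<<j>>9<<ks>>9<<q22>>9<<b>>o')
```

'X9X9X9X9Xo'

Matches: at [0:5] → '<<z>>'; at [6:11] → '<<j>>'; at [12:18] → '<<ks>>'; at [19:26] → '<<q22>>'; at [27:32] → '<<b>>'.
Every occurrence is swapped for 'X'.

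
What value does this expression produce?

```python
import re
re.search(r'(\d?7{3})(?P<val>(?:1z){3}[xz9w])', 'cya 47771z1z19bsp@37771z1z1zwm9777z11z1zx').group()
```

'37771z1z1zw'

The pattern matches optionally a digit, then exactly 3 of a literal '7' (captured); then the literal '1z' repeated 3 times, then one of [xz9w] (captured as 'val').
The match spans [18:29] → '37771z1z1zw'.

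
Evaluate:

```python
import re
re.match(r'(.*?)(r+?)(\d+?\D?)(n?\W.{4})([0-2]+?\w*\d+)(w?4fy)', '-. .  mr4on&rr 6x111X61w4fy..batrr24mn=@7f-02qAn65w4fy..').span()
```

With `match`, the pattern is implicitly anchored at the beginning.
The match spans [0:54] → '-. .  mr4on&rr 6x111X61w4fy..batrr24mn=@7f-02qAn65w4fy'.

(0, 54)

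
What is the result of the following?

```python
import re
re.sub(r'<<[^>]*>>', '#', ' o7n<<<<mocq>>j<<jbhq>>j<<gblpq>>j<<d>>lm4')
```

' o7n#j#j#j#lm4'

Matches: at [4:14] → '<<<<mocq>>'; at [15:23] → '<<jbhq>>'; at [24:33] → '<<gblpq>>'; at [34:39] → '<<d>>'.
Every occurrence is swapped for '#'.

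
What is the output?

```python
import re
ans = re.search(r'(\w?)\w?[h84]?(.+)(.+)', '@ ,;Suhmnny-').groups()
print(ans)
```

The match spans [0:12] → '@ ,;Suhmnny-'.
Captured: group 1 = '', group 2 = '@ ,;Suhmnny', group 3 = '-'.

('', '@ ,;Suhmnny', '-')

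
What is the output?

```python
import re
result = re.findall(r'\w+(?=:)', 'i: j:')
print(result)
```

['i', 'j']

The lookaround is zero-width — it requires the adjacent text to match without consuming it, so the asserted text isn't part of the match.
Walking the string: at [0:1] → 'i'; at [3:4] → 'j'.
Since nothing is captured, `findall` lists the 2 matched substrings directly.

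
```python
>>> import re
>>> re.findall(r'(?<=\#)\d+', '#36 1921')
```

The `(?=…)`/`(?<=…)` assertion just peeks at neighbouring text; it doesn't advance the match position.
Since nothing is captured, `findall` lists the 1 matched substring directly.

['36']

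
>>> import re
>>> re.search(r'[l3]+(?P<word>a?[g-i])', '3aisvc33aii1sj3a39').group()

Pattern: one or more of one of [l3]; then optionally a literal 'a', then a character in [g-i] (captured as 'word').
`search` walks the string left to right and returns the first match it finds.
The match spans [0:3] → '3ai'.
Captured: group 1 = 'ai'.

'3ai'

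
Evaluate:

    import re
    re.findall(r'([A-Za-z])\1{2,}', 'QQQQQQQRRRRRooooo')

After group 1 captures some text, `\1` only succeeds where that same text appears again.
Scanning left to right: at [0:7] match 'QQQQQQQ', group 1 = 'Q'; at [7:12] match 'RRRRR', group 1 = 'R'; at [12:17] match 'ooooo', group 1 = 'o'.
With a single group, `findall` returns only what that group captured — 3 items.

['Q', 'R', 'o']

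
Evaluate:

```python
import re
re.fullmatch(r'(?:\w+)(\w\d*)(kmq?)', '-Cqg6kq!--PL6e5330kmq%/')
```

Pattern: one or more of a word character (non-capturing group); then a word character, then zero or more of a digit (captured); then the literal 'km', then optionally a literal 'q' (captured).
`re.fullmatch` requires the pattern to consume the entire string.
Here there's no way to consume every character, so the call returns None.

None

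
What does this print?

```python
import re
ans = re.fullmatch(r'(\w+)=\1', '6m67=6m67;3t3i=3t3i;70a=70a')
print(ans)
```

None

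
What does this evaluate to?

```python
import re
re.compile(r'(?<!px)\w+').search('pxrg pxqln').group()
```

A negative assertion filters positions out without eating any characters.
`re.search` scans for the first position where the pattern succeeds.
The match spans [0:4] → 'pxrg'.

'pxrg'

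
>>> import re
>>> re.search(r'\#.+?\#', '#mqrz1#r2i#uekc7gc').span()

(0, 7)

`re.search` tries every starting position until one works.
The match spans [0:7] → '#mqrz1#'.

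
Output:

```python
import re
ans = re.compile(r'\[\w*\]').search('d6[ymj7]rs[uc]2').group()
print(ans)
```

[ymj7]

`re.search` tries every starting position until one works.
The match spans [2:8] → '[ymj7]'.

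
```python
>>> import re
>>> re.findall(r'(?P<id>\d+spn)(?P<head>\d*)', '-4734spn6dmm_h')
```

Pattern: one or more of a digit, then the literal 'spn' (captured as 'id'); then zero or more of a digit (captured as 'head').
Walking the string: at [1:9] match '4734spn6', groups = ('4734spn', '6').
Multiple groups make `findall` return tuples — one 2-tuple for the one match.

[('4734spn', '6')]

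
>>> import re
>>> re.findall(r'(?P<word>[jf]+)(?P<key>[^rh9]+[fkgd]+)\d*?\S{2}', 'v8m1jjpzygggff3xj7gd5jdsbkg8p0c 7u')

[('jj', 'pzygggff3xj7gd5jdsbkg')]

The pattern matches one or more of one of [jf] (captured as 'word'); then one or more of any character except [rh9], then one or more of one of [fkgd] (captured as 'key'); then zero or more of a digit (lazy), then exactly 2 of a non-whitespace character.
Scanning left to right: at [4:29] match 'jjpzygggff3xj7gd5jdsbkg8p', groups = ('jj', 'pzygggff3xj7gd5jdsbkg').
Multiple groups make `findall` return tuples — one 2-tuple for the one match.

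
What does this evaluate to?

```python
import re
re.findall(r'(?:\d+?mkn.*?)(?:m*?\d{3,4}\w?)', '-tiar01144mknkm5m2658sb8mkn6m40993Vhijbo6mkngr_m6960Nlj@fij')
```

['01144mknkm5m2658s', '8mkn6m40993', '6mkngr_m6960N']

This matches one or more of a digit (lazy), then the literal 'mkn', then zero or more of any character (lazy) (non-capturing group); then zero or more of a literal 'm' (lazy), then 3 to 4 of a digit, then optionally a word character (non-capturing group).
Because the quantifier is non-greedy, it stops expanding at the earliest point where the rest of the pattern can succeed.
Walking the string: at [5:22] → '01144mknkm5m2658s'; at [23:34] → '8mkn6m40993'; at [40:53] → '6mkngr_m6960N'.
With no groups in the pattern, `findall` gives back each whole match — 3 here.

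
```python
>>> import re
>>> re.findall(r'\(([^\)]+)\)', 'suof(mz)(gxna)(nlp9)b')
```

['mz', 'gxna', 'nlp9']

Walking the string: at [4:8] match '(mz)', group 1 = 'mz'; at [8:14] match '(gxna)', group 1 = 'gxna'; at [14:20] match '(nlp9)', group 1 = 'nlp9'.
With a single group, `findall` returns only what that group captured — 3 items.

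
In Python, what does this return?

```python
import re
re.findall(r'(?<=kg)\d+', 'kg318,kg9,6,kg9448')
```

The `(?=…)`/`(?<=…)` assertion just peeks at neighbouring text; it doesn't advance the match position.
Matches: at [2:5] → '318'; at [8:9] → '9'; at [14:18] → '9448'.
`findall` yields the raw match text (3 of them) because the pattern has no groups.

['318', '9', '9448']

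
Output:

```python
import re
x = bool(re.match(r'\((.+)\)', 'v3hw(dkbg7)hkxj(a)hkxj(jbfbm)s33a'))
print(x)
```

False

With `match`, the pattern is implicitly anchored at the beginning.
Here the pattern fails at index 0, so the call returns None, and `bool(None)` is False.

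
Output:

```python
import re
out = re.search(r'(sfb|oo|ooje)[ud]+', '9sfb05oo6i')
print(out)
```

`re.search` scans for the first position where the pattern succeeds.
Here no position works, so the call returns None.

None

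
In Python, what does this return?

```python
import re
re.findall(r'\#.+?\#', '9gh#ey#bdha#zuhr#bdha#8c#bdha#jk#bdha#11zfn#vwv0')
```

Lazy quantifiers expand one character at a time until the remainder of the pattern can match.
Walking the string: at [3:7] → '#ey#'; at [11:17] → '#zuhr#'; at [21:25] → '#8c#'; at [29:33] → '#jk#'; at [37:44] → '#11zfn#'.
With no groups in the pattern, `findall` gives back each whole match — 5 here.

['#ey#', '#zuhr#', '#8c#', '#jk#', '#11zfn#']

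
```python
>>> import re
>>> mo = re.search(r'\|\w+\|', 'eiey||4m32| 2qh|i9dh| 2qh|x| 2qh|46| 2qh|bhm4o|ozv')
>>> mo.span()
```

The match spans [5:11] → '|4m32|'.

(5, 11)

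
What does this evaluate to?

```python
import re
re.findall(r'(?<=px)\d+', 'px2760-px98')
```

Lookahead/lookbehind check context without consuming it, so the matched span excludes the asserted characters.
Scanning left to right: at [2:6] → '2760'; at [9:11] → '98'.
No capturing groups, so `findall` returns the 2 full match strings.

['2760', '98']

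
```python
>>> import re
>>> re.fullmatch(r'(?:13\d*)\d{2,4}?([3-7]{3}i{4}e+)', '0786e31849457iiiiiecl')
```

`fullmatch` succeeds only if the pattern covers the string from start to end.
Here the string isn't matched end-to-end, so the call returns None.

None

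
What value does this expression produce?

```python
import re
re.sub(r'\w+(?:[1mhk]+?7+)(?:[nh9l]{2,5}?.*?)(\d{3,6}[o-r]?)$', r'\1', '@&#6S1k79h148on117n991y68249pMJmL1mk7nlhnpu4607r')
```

With the lazy modifier that quantifier settles for the fewest repetitions that let the rest of the pattern succeed (the atoms after it are unaffected and can still be greedy).
`\1` in the replacement pulls in group 1's text for each match.

'@&#4607r'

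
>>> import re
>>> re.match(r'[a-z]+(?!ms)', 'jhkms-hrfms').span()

(0, 5)

`re.match` only tries the pattern at the start of the string.
The match spans [0:5] → 'jhkms'.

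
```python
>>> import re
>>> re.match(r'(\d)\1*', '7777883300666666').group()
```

'7777'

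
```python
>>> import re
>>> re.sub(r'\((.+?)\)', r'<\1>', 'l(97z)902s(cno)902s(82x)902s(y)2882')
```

'l<97z>902s<cno>902s<82x>902s<y>2882'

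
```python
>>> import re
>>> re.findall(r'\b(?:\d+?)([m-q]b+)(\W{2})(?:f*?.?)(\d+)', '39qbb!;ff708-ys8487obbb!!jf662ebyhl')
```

[('qbb', '!;', '708')]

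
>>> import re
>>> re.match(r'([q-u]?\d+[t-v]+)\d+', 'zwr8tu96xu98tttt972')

Pattern: optionally a character in [q-u], then one or more of a digit, then one or more of a character in [t-v] (captured); then one or more of a digit.
`re.match` won't scan ahead — the pattern has to work from the very first character.
Here the string doesn't start with a match, so the call returns None.

None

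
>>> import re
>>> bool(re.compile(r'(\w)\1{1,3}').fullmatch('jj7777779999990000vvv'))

False

A backreference is literal: `\1` must see the identical characters the first group matched.
`re.fullmatch` requires the pattern to consume the entire string.
Here there's no way to consume every character, so the call returns None, and `bool(None)` is False.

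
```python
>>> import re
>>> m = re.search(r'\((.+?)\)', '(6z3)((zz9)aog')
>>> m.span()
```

(0, 5)

A `+?`/`*?`/`{m,n}?` starts at its minimum and grows only as far as needed for what follows to match.
The match spans [0:5] → '(6z3)'.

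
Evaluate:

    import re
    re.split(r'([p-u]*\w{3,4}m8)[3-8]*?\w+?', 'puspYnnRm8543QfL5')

['', 'puspYnnRm8', '43QfL5']

The pattern matches zero or more of a character in [p-u], then 3 to 4 of a word character, then the literal 'm8' (captured); then zero or more of a character in [3-8] (lazy), then one or more of a word character (lazy).
With the lazy modifier that quantifier settles for the fewest repetitions that let the rest of the pattern succeed (the atoms after it are unaffected and can still be greedy).
Matches to split on: at [0:11] → 'puspYnnRm85'.
Because the pattern has a capturing group, `split` also inserts each captured text between the pieces.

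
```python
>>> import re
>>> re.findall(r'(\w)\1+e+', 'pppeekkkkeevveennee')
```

The backreference `\1` re-matches whatever the first group consumed, character for character.
Because there's exactly one group, `findall` drops the full match and keeps group 1 from each hit.

['p', 'k', 'v', 'n']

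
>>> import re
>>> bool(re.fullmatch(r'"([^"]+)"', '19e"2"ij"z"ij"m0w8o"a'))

False

`re.fullmatch` is like wrapping the pattern in `^…$` (in single-line mode).
Here the pattern can't cover the whole string, so the call returns None, and `bool(None)` is False.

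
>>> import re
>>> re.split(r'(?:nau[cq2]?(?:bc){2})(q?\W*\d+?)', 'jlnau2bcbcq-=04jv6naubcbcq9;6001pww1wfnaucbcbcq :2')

This matches the literal 'nau', then optionally one of [cq2], then the literal 'bc' repeated 2 times (non-capturing group); then optionally the literal 'q', then zero or more of a non-word character, then one or more of a digit (lazy) (captured).
`re.split` interleaves the captured-group text with the surrounding fragments.

['jl', 'q-=0', '4jv6', 'q9', ';6001pww1wf', 'q :2', '']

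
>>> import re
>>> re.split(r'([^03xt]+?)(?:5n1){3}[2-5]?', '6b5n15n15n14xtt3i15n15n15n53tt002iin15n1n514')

['', '6b', 'xtt3i15n15n15n53tt002iin15n1n514']

Because the pattern has a capturing group, `split` also inserts each captured text between the pieces.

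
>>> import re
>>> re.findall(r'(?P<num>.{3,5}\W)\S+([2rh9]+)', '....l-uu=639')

[('....l-', '9')]

The pattern matches 3 to 5 of any character, then a non-word character (captured as 'num'); then one or more of a non-whitespace character; then one or more of one of [2rh9] (captured).
Walking the string: at [0:12] match '....l-uu=639', groups = ('....l-', '9').
`findall` packs the 2 group values into a tuple for every match.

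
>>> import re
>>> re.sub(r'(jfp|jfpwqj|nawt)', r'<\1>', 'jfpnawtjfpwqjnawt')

'<jfp><nawt><jfp>wqj<nawt>'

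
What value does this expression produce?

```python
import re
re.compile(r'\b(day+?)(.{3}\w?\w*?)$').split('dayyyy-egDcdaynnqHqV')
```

Pattern: a word boundary (`\b`, zero-width); then the literal 'da', then one or more of the literal 'y' (lazy) (captured); then exactly 3 of any character, then optionally a word character, then zero or more of a word character (lazy) (captured); then anchored at the end.
With the lazy modifier that quantifier settles for the fewest repetitions that let the rest of the pattern succeed (the atoms after it are unaffected and can still be greedy).
Matches to split on: at [0:20] → 'dayyyy-egDcdaynnqHqV'.
The group in the pattern means `split` returns the separators' captures alongside the pieces.

['', 'dayy', 'yy-egDcdaynnqHqV', '']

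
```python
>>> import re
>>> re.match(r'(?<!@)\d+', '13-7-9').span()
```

(0, 2)

`match` is anchored at position 0; if the pattern doesn't fit there, it returns None.
The match spans [0:2] → '13'.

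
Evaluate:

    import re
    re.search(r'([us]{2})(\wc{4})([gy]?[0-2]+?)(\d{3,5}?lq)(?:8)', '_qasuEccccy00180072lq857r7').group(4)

This matches exactly 2 of one of [us] (captured); then a word character, then exactly 4 of the literal 'c' (captured); then optionally one of [gy], then one or more of a character in [0-2] (lazy) (captured); then 3 to 5 of a digit (lazy), then the literal 'lq' (captured); then a literal '8' (non-capturing group).
Unlike `match`, `search` isn't anchored — it looks for the pattern anywhere in the string.
The match spans [3:22] → 'suEccccy00180072lq8'.
Captured: group 1 = 'su', group 2 = 'Ecccc', group 3 = 'y001', group 4 = '80072lq'.

'80072lq'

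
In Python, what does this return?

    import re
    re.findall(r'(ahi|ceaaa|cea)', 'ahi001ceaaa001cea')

['ahi', 'ceaaa', 'cea']

The regex engine tests alternatives in the order written; an earlier branch that matches wins even if a later one would match more.
Because there's exactly one group, `findall` drops the full match and keeps group 1 from each hit.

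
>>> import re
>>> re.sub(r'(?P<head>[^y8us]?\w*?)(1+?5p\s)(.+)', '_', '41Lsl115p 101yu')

This matches optionally any character except [y8us], then zero or more of a word character (lazy) (captured as 'head'); then one or more of a literal '1' (lazy), then the literal '5p', then whitespace (captured); then one or more of any character (captured).
Matches: at [0:15] → '41Lsl115p 101yu'.
`sub` substitutes '_' at each match site.

'_'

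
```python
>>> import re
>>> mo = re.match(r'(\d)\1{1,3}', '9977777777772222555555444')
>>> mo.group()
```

'99'

The backreference `\1` re-matches whatever the first group consumed, character for character.
`re.match` only tries the pattern at the start of the string.
The match spans [0:2] → '99'.
Captured: group 1 = '9'.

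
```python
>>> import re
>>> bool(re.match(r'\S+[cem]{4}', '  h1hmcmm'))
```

False

The pattern matches one or more of a non-whitespace character; then exactly 4 of one of [cem].
`re.match` only tries the pattern at the start of the string.
Here the pattern fails at index 0, so the call returns None, and `bool(None)` is False.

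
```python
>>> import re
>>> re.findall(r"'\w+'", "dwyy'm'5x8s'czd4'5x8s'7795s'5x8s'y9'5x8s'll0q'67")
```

["'m'", "'czd4'", "'7795s'", "'y9'", "'ll0q'"]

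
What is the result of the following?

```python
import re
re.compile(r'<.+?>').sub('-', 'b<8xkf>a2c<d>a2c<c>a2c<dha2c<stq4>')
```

'b-a2c-a2c-a2c-'

A non-greedy quantifier consumes as few characters as it can — just enough that the remainder of the pattern still matches from where it stops; whatever follows it matches normally.
Matches: at [1:7] → '<8xkf>'; at [10:13] → '<d>'; at [16:19] → '<c>'; at [22:34] → '<dha2c<stq4>'.
Every occurrence is swapped for '-'.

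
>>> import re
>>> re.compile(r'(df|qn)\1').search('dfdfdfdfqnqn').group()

'dfdf'

`\1` is not a pattern — it's the concrete string captured by group 1, re-applied verbatim.
`search` walks the string left to right and returns the first match it finds.
The match spans [0:4] → 'dfdf'.
Captured: group 1 = 'df'.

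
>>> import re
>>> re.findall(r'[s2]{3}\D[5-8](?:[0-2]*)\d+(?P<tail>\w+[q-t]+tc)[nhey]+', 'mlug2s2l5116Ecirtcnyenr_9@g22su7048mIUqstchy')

['Ecirtc', 'mIUqstc']

Pattern: exactly 3 of one of [s2], then a non-digit, then a character in [5-8]; then zero or more of a character in [0-2] (non-capturing group); then one or more of a digit; then one or more of a word character, then one or more of a character in [q-t], then the literal 'tc' (captured as 'tail'); then one or more of one of [nhey].
Walking the string: at [4:22] match '2s2l5116Ecirtcnyen', group 1 = 'Ecirtc'; at [27:44] match '22su7048mIUqstchy', group 1 = 'mIUqstc'.
Because there's exactly one group, `findall` drops the full match and keeps group 1 from each hit.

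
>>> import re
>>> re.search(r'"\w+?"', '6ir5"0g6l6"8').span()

`re.search` tries every starting position until one works.
The match spans [4:11] → '"0g6l6"'.

(4, 11)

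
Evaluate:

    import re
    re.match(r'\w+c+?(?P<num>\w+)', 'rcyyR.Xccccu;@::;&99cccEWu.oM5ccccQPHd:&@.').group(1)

'yyR'

The match spans [0:5] → 'rcyyR'.
Captured: group 1 = 'yyR'.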